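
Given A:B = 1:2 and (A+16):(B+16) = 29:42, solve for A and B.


Let A = 1k, B = 2k.
(1k + 16) / (2k + 16) = 29/42
Cross-multiply: 42(1k + 16) = 29(2k + 16)
42k + 672 = 58k + 464
42k - 58k = 464 - 672
-16k = -208
k = -208/-16 = 13
A = 1×13 = 13, B = 2×13 = 26
= A = 13, B = 26

A = 13, B = 26


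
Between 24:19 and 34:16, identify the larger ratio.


24/19 = 1.2632
34/16 = 2.1250
1.2632 < 2.1250, so 24:19 is less
= 34:16

34:16


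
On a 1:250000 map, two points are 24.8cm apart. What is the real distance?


Real distance = map distance × scale
= 24.8cm × 250000
= 6200000 cm = 62000.0 m
= 62.000 km

62.000 km


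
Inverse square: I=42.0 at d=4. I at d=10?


I₁d₁² = I₂d₂²
I₂ = I₁ × (d₁/d₂)²
= 42.0 × (4/10)²
= 42.0 × 16/100
= 672/100
= 6.7200

6.7200


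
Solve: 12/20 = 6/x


Cross multiply: 12 × x = 20 × 6
12x = 120
x = 120 / 12
= 10.00

10.00


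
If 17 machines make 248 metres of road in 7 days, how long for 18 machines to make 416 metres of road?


Days ∝ work / workers, so d₂ = d₁ × (m₁/m₂) × (w₂/w₁)
Workers factor (inverse): 17/18 ≈ 0.9444
Work factor (direct): 416/248 ≈ 1.6774
d₂ = 7 × 17/18 × 416/248 = (7 × 17 × 416) / (18 × 248) = 49504/4464
≈ 11.09 days

11.09 days


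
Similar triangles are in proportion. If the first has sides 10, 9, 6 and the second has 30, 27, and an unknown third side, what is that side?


Scale factor = 30/10 = 3
Missing side = 6 × 3
= 18.0

18.0


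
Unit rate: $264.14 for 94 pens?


Unit rate = total / quantity
= 264.14 / 94
= $2.81 per unit

$2.81 per unit


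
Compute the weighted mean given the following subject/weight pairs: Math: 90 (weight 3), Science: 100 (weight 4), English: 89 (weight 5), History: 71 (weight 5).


Numerator = 90×3 + 100×4 + 89×5 + 71×5
= 270 + 400 + 445 + 355
= 1470
Total weight = 17
Weighted avg = 1470/17
= 86.47

86.47


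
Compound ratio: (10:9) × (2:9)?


Compound ratio = (10×2) : (9×9)
= 20:81
GCD = 1
= 20:81

20:81


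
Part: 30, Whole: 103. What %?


Percentage = (part / whole) × 100
= (30 / 103) × 100
≈ 29.13%

29.13%


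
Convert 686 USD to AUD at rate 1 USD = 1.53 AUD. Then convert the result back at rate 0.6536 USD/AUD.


Amount × rate = 686 × 1.53 = 1049.58 AUD
Round-trip: 1049.58 × 0.6536 = 686.01 USD
= 1049.58 AUD, then 686.01 USD

1049.58 AUD, then 686.01 USD


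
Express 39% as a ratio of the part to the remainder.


39% means 39 parts out of 100; remainder = 61
Part : remainder = 39:61
GCD = 1
= 39:61

39:61


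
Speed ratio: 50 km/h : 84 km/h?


Ratio = 50:84
GCD = 2
Simplified = 25:42
Time ratio (same distance) = 42:25
Speed ratio = 25:42

25:42


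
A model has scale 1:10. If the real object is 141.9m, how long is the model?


Model size = real / scale
= 141.9 / 10
= 14.1900 m

14.1900 m


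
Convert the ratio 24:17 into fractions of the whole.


Total parts = 24 + 17 = 41
First part: 24/41 = 24/41
Second part: 17/41 = 17/41
= 24/41 and 17/41

24/41 and 17/41


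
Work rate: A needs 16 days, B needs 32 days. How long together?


Rate of A = 1/16 per day
Rate of B = 1/32 per day
Combined rate = 1/16 + 1/32 = 48/512 ≈ 0.0938 per day
Days = 1 / combined rate = 512/48
≈ 10.67 days

10.67 days


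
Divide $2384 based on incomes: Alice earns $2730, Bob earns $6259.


Total income = 2730 + 6259 = $8989
Alice: $2384 × 2730/8989 = $724.03
Bob: $2384 × 6259/8989 = $1659.97
= Alice: $724.03, Bob: $1659.97

Alice: $724.03, Bob: $1659.97


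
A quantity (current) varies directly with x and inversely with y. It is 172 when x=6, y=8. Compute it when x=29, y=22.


z = k·x/y
Solve for k using the known point: k = z·y/x = 172×8/6 = 1376/6 ≈ 229.3333
Now evaluate at x=29, y=22:
z = k × 29 / 22 = (1376 × 29) / (6 × 22) = 39904/132
≈ 302.3030

302.3030


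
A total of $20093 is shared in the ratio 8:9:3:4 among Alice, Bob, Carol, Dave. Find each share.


Total parts = 8 + 9 + 3 + 4 = 24
Alice: 20093 × 8/24 = 6697.67
Bob: 20093 × 9/24 = 7534.88
Carol: 20093 × 3/24 = 2511.63
Dave: 20093 × 4/24 = 3348.83
= Alice: $6697.67, Bob: $7534.88, Carol: $2511.63, Dave: $3348.83

Alice: $6697.67, Bob: $7534.88, Carol: $2511.63, Dave: $3348.83


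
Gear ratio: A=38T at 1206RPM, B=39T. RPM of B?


Gear ratio = 38:39 = 38:39
RPM_B = RPM_A × (teeth_A / teeth_B)
= 1206 × (38/39)
= 1175.1 RPM

1175.1 RPM


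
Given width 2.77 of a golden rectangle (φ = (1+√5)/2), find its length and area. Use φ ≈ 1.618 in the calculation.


φ = (1 + √5) / 2 ≈ 1.618
Length = width × φ = 2.77 × 1.618 = 4.48186
≈ 4.48
Area = width × length = 2.77 × 4.48186 = 12.4147522 ≈ 12.41
= Length: 4.48, Area: 12.41

Length: 4.48, Area: 12.41


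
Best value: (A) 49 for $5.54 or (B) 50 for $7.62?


Deal A: $5.54/49 = $0.1131/unit
Deal B: $7.62/50 = $0.1524/unit
A is cheaper per unit
= Deal A

Deal A


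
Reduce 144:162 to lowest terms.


GCD(144, 162) = 18
144/18 : 162/18
= 8:9

8:9


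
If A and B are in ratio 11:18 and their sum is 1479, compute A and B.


Let A = 11k, B = 18k.
11k + 18k = 1479
29k = 1479 → k = 1479/29 = 51
A = 11×51 = 561, B = 18×51 = 918
= A = 561, B = 918

A = 561, B = 918


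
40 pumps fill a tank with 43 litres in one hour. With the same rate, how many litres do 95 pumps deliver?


Direct proportion: y/x = constant
k = 43/40 = 1.0750
y₂ = k × 95 = 43 × 95 / 40 = 4085/40
≈ 102.13

102.13


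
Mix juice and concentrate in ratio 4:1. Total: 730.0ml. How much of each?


Total parts = 4 + 1 = 5
juice: 730.0 × 4/5 = 584.0ml
concentrate: 730.0 × 1/5 = 146.0ml
= 584.0ml and 146.0ml

584.0ml and 146.0ml


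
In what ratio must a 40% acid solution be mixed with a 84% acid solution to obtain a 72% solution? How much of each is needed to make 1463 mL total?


Let x parts of 40% mix with y parts of 84%.
40x + 84y = 72(x + y)
40x + 84y = 72x + 72y
x(40 - 72) = y(72 - 84)
x/y = (84 - 72)/(72 - 40) = 12/32
Simplify: 3:8
Total parts = 11; one part = 1463/11 = 133.00 mL
40% solution: 3×133.00 = 399.00 mL
84% solution: 8×133.00 = 1064.00 mL
= ratio 3:8; 399.00 mL and 1064.00 mL

ratio 3:8; 399.00 mL and 1064.00 mL


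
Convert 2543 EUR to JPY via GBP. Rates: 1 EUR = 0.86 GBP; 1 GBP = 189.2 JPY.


Step 1: 2543 EUR × 0.86 = 2186.98 GBP
Step 2: 2186.98 GBP × 189.2 = 413776.62 JPY
Implied rate EUR→JPY = 0.86 × 189.2 = 162.7120
= 413776.62 JPY

413776.62 JPY


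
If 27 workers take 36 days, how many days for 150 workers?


Inverse proportion: x × y = constant
k = 27 × 36 = 972
y₂ = k / 150 = 972 / 150
= 6.48

6.48


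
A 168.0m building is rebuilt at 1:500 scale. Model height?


Model size = real / scale
= 168.0 / 500
= 0.3360 m

0.3360 m


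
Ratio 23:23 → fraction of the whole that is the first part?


Total parts = 23 + 23 = 46
First part: 23/46 = 1/2
= 1/2

1/2


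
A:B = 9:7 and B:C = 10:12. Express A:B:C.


Match B: multiply A:B by 10 → 90:70
Multiply B:C by 7 → 70:84
Combined: 90:70:84
GCD = 2
= 45:35:42

45:35:42


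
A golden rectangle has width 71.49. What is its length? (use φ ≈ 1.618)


φ = (1 + √5) / 2 ≈ 1.618
Length = width × φ = 71.49 × 1.618 = 115.67082
≈ 115.67

115.67


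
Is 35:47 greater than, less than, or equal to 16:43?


35/47 = 0.7447
16/43 = 0.3721
0.7447 > 0.3721, so 35:47 is greater
= greater than

greater than


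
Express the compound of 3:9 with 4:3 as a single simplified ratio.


Compound ratio = (3×4) : (9×3)
= 12:27
GCD = 3
= 4:9

4:9


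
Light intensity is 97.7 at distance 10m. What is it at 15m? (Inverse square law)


I₁d₁² = I₂d₂²
I₂ = I₁ × (d₁/d₂)²
= 97.7 × (10/15)²
= 97.7 × 100/225
= 9770/225
≈ 43.4222

43.4222


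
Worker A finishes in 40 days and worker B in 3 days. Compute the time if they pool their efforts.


Rate of A = 1/40 per day
Rate of B = 1/3 per day
Combined rate = 1/40 + 1/3 = 43/120 ≈ 0.3583 per day
Days = 1 / combined rate = 120/43
≈ 2.79 days

2.79 days


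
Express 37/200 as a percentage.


Percentage = (part / whole) × 100
= (37 / 200) × 100
= 18.50%

18.50%


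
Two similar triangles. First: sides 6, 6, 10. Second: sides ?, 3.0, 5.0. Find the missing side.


Scale factor = 3.0/6 = 0.5
Missing side = 6 × 0.5
= 3.0

3.0


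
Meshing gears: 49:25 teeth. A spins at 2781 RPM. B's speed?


Gear ratio = 49:25 = 49:25
RPM_B = RPM_A × (teeth_A / teeth_B)
= 2781 × (49/25)
= 5450.8 RPM

5450.8 RPM


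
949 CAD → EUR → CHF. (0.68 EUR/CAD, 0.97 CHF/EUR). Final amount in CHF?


Step 1: 949 CAD × 0.68 = 645.32 EUR
Step 2: 645.32 EUR × 0.97 = 625.96 CHF
Implied rate CAD→CHF = 0.68 × 0.97 = 0.6596
= 625.96 CHF

625.96 CHF


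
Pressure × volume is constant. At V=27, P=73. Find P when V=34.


Inverse proportion: x × y = constant
k = 27 × 73 = 1971
y₂ = k / 34 = 1971 / 34
= 57.97

57.97


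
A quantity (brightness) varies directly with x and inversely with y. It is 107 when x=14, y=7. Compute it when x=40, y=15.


z = k·x/y
Solve for k using the known point: k = z·y/x = 107×7/14 = 749/14 = 53.5000
Now evaluate at x=40, y=15:
z = k × 40 / 15 = (749 × 40) / (14 × 15) = 29960/210
≈ 142.6667

142.6667


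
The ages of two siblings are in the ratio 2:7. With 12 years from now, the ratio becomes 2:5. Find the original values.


Let A = 2k, B = 7k.
(2k + 12) / (7k + 12) = 2/5
Cross-multiply: 5(2k + 12) = 2(7k + 12)
10k + 60 = 14k + 24
10k - 14k = 24 - 60
-4k = -36
k = -36/-4 = 9
A = 2×9 = 18, B = 7×9 = 63
= A = 18, B = 63

A = 18, B = 63


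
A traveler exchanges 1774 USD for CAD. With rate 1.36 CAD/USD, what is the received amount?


Amount × rate = 1774 × 1.36
= 2412.64 CAD

2412.64 CAD


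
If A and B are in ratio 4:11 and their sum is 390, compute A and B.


Let A = 4k, B = 11k.
4k + 11k = 390
15k = 390 → k = 390/15 = 26
A = 4×26 = 104, B = 11×26 = 286
= A = 104, B = 286

A = 104, B = 286


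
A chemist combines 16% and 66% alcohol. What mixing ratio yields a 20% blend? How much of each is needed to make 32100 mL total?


Let x parts of 16% mix with y parts of 66%.
16x + 66y = 20(x + y)
16x + 66y = 20x + 20y
x(16 - 20) = y(20 - 66)
x/y = (66 - 20)/(20 - 16) = 46/4
Simplify: 23:2
Total parts = 25; one part = 32100/25 = 1284.00 mL
16% solution: 23×1284.00 = 29532.00 mL
66% solution: 2×1284.00 = 2568.00 mL
= ratio 23:2; 29532.00 mL and 2568.00 mL

ratio 23:2; 29532.00 mL and 2568.00 mL


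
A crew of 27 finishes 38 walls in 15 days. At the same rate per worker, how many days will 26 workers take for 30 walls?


Days ∝ work / workers, so d₂ = d₁ × (m₁/m₂) × (w₂/w₁)
Workers factor (inverse): 27/26 ≈ 1.0385
Work factor (direct): 30/38 ≈ 0.7895
d₂ = 15 × 27/26 × 30/38 = (15 × 27 × 30) / (26 × 38) = 12150/988
≈ 12.30 days

12.30 days


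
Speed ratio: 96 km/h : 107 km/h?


Ratio = 96:107
GCD = 1
Simplified = 96:107
Time ratio (same distance) = 107:96
Speed ratio = 96:107

96:107


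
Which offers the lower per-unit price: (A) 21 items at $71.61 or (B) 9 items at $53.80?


Deal A: $71.61/21 = $3.4100/unit
Deal B: $53.80/9 = $5.9778/unit
A is cheaper per unit
= Deal A

Deal A


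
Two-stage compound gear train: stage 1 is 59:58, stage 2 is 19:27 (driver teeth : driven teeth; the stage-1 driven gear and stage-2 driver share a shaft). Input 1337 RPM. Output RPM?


Stage 1: RPM_B = RPM_A × t_A/t_B = 1337 × 59/58 = 78883/58 ≈ 1360.05
B and C share a shaft → RPM_C = RPM_B
Stage 2: RPM_D = RPM_C × t_C/t_D = RPM_A × (t_A×t_C)/(t_B×t_D)
Overall ratio = (59×19)/(58×27) = 1121/1566
RPM_D = 1337 × 1121/1566 = 1498777/1566
≈ 957.07 RPM

957.07 RPM


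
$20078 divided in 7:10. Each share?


Total parts = 7 + 10 = 17
Part 1: 20078 × 7/17 = 8267.41
Part 2: 20078 × 10/17 = 11810.59
= Part 1: $8267.41, Part 2: $11810.59

Part 1: $8267.41, Part 2: $11810.59


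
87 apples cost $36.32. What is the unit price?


Unit rate = total / quantity
= 36.32 / 87
= $0.42 per unit

$0.42 per unit


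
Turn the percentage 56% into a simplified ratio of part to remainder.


56% means 56 parts out of 100; remainder = 44
Part : remainder = 56:44
GCD = 4
= 14:11

14:11


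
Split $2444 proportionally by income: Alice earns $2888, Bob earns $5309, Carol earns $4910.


Total income = 2888 + 5309 + 4910 = $13107
Alice: $2444 × 2888/13107 = $538.51
Bob: $2444 × 5309/13107 = $989.94
Carol: $2444 × 4910/13107 = $915.54
= Alice: $538.51, Bob: $989.94, Carol: $915.54

Alice: $538.51, Bob: $989.94, Carol: $915.54


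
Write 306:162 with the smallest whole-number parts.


GCD(306, 162) = 18
306/18 : 162/18
= 17:9

17:9


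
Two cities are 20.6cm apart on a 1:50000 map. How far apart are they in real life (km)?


Real distance = map distance × scale
= 20.6cm × 50000
= 1030000 cm = 10300.0 m
= 10.300 km

10.300 km


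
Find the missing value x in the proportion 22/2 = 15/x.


Cross multiply: 22 × x = 2 × 15
22x = 30
x = 30 / 22
= 1.36

1.36


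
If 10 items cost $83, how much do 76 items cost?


Direct proportion: y/x = constant
k = 83/10 = 8.3000
y₂ = k × 76 = 83 × 76 / 10 = 6308/10
= 630.80

630.80


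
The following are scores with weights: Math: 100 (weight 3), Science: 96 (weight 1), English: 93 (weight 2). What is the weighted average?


Numerator = 100×3 + 96×1 + 93×2
= 300 + 96 + 186
= 582
Total weight = 6
Weighted avg = 582/6
= 97.00

97.00


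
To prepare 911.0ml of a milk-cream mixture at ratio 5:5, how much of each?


Total parts = 5 + 5 = 10
milk: 911.0 × 5/10 = 455.5ml
cream: 911.0 × 5/10 = 455.5ml
= 455.5ml and 455.5ml

455.5ml and 455.5ml


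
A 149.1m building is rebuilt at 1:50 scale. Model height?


Model size = real / scale
= 149.1 / 50
= 2.9820 m

2.9820 m


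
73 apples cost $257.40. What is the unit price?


Unit rate = total / quantity
= 257.40 / 73
= $3.53 per unit

$3.53 per unit


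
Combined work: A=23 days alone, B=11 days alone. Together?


Rate of A = 1/23 per day
Rate of B = 1/11 per day
Combined rate = 1/23 + 1/11 = 34/253 ≈ 0.1344 per day
Days = 1 / combined rate = 253/34
≈ 7.44 days

7.44 days


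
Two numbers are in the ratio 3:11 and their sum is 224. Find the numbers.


Let A = 3k, B = 11k.
3k + 11k = 224
14k = 224 → k = 224/14 = 16
A = 3×16 = 48, B = 11×16 = 176
= A = 48, B = 176

A = 48, B = 176


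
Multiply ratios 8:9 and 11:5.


Compound ratio = (8×11) : (9×5)
= 88:45
GCD = 1
= 88:45

88:45


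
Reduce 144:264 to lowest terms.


GCD(144, 264) = 24
144/24 : 264/24
= 6:11

6:11


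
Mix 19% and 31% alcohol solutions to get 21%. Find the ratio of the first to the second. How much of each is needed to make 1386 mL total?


Let x parts of 19% mix with y parts of 31%.
19x + 31y = 21(x + y)
19x + 31y = 21x + 21y
x(19 - 21) = y(21 - 31)
x/y = (31 - 21)/(21 - 19) = 10/2
Simplify: 5:1
Total parts = 6; one part = 1386/6 = 231.00 mL
19% solution: 5×231.00 = 1155.00 mL
31% solution: 1×231.00 = 231.00 mL
= ratio 5:1; 1155.00 mL and 231.00 mL

ratio 5:1; 1155.00 mL and 231.00 mL


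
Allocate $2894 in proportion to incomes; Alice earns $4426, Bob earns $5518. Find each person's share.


Total income = 4426 + 5518 = $9944
Alice: $2894 × 4426/9944 = $1288.10
Bob: $2894 × 5518/9944 = $1605.90
= Alice: $1288.10, Bob: $1605.90

Alice: $1288.10, Bob: $1605.90


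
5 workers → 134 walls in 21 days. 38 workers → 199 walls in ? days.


Days ∝ work / workers, so d₂ = d₁ × (m₁/m₂) × (w₂/w₁)
Workers factor (inverse): 5/38 ≈ 0.1316
Work factor (direct): 199/134 ≈ 1.4851
d₂ = 21 × 5/38 × 199/134 = (21 × 5 × 199) / (38 × 134) = 20895/5092
≈ 4.10 days

4.10 days


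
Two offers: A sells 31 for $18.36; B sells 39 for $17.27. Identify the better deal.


Deal A: $18.36/31 = $0.5923/unit
Deal B: $17.27/39 = $0.4428/unit
B is cheaper per unit
= Deal B

Deal B


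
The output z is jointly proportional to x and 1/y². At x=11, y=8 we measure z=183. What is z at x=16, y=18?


z = k·x/y²
Solve for k using the known point: k = z·y²/x = 183×64/11 = 11712/11 ≈ 1064.7273
Now evaluate at x=16, y=18:
z = k × 16 / 324 = (11712 × 16) / (11 × 324) = 187392/3564
≈ 52.5791

52.5791


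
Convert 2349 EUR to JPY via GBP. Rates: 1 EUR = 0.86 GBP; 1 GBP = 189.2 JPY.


Step 1: 2349 EUR × 0.86 = 2020.14 GBP
Step 2: 2020.14 GBP × 189.2 = 382210.49 JPY
Implied rate EUR→JPY = 0.86 × 189.2 = 162.7120
= 382210.49 JPY

382210.49 JPY


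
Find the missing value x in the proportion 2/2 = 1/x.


Cross multiply: 2 × x = 2 × 1
2x = 2
x = 2 / 2
= 1.00

1.00


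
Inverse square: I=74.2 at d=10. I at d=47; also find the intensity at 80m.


I₁d₁² = I₂d₂²
I at 47m = 74.2 × (10/47)² = 74.2 × 100/2209 = 7420/2209 ≈ 3.3590
I at 80m = 74.2 × (10/80)² = 74.2 × 100/6400 = 7420/6400 ≈ 1.1594
= 3.3590 and 1.1594

3.3590 and 1.1594


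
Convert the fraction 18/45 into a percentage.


Percentage = (part / whole) × 100
= (18 / 45) × 100
= 40.00%

40.00%


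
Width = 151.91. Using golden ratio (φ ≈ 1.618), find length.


φ = (1 + √5) / 2 ≈ 1.618
Length = width × φ = 151.91 × 1.618 = 245.79038
≈ 245.79

245.79


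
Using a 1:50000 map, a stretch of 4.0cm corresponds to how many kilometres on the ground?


Real distance = map distance × scale
= 4.0cm × 50000
= 200000 cm = 2000.0 m
= 2.000 km

2.000 km


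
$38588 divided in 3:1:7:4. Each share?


Total parts = 3 + 1 + 7 + 4 = 15
Part 1: 38588 × 3/15 = 7717.60
Part 2: 38588 × 1/15 = 2572.53
Part 3: 38588 × 7/15 = 18007.73
Part 4: 38588 × 4/15 = 10290.13
= Part 1: $7717.60, Part 2: $2572.53, Part 3: $18007.73, Part 4: $10290.13

Part 1: $7717.60, Part 2: $2572.53, Part 3: $18007.73, Part 4: $10290.13


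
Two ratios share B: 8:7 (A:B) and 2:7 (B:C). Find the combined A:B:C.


Match B: multiply A:B by 2 → 16:14
Multiply B:C by 7 → 14:49
Combined: 16:14:49
GCD = 1
= 16:14:49

16:14:49


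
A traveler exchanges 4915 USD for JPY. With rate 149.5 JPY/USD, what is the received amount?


Amount × rate = 4915 × 149.5
= 734792.50 JPY

734792.50 JPY


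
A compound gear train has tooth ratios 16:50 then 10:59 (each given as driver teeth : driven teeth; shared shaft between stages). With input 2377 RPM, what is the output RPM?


Stage 1: RPM_B = RPM_A × t_A/t_B = 2377 × 16/50 = 38032/50 = 760.64
B and C share a shaft → RPM_C = RPM_B
Stage 2: RPM_D = RPM_C × t_C/t_D = RPM_A × (t_A×t_C)/(t_B×t_D)
Overall ratio = (16×10)/(50×59) = 160/2950
RPM_D = 2377 × 160/2950 = 380320/2950
≈ 128.92 RPM

128.92 RPM


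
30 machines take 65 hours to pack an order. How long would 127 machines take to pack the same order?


Inverse proportion: x × y = constant
k = 30 × 65 = 1950
y₂ = k / 127 = 1950 / 127
= 15.35

15.35


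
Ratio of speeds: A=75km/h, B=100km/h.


Ratio = 75:100
GCD = 25
Simplified = 3:4
Time ratio (same distance) = 4:3
Speed ratio = 3:4

3:4


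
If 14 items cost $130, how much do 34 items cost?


Direct proportion: y/x = constant
k = 130/14 ≈ 9.2857
y₂ = k × 34 = 130 × 34 / 14 = 4420/14
≈ 315.71

315.71


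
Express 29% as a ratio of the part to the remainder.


29% means 29 parts out of 100; remainder = 71
Part : remainder = 29:71
GCD = 1
= 29:71

29:71


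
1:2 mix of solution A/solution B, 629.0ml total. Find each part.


Total parts = 1 + 2 = 3
solution A: 629.0 × 1/3 = 209.7ml
solution B: 629.0 × 2/3 = 419.3ml
= 209.7ml and 419.3ml

209.7ml and 419.3ml


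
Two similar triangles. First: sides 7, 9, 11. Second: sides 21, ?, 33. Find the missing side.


Scale factor = 21/7 = 3
Missing side = 9 × 3
= 27.0

27.0


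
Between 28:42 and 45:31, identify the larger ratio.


28/42 = 0.6667
45/31 = 1.4516
0.6667 < 1.4516, so 28:42 is less
= 45:31

45:31


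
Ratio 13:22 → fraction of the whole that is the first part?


Total parts = 13 + 22 = 35
First part: 13/35 = 13/35
= 13/35

13/35


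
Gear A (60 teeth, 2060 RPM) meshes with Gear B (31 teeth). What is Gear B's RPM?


Gear ratio = 60:31 = 60:31
RPM_B = RPM_A × (teeth_A / teeth_B)
= 2060 × (60/31)
= 3987.1 RPM

3987.1 RPM


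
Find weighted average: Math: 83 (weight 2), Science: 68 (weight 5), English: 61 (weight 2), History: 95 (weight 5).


Numerator = 83×2 + 68×5 + 61×2 + 95×5
= 166 + 340 + 122 + 475
= 1103
Total weight = 14
Weighted avg = 1103/14
= 78.79

78.79


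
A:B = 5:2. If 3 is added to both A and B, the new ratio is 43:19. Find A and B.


Let A = 5k, B = 2k.
(5k + 3) / (2k + 3) = 43/19
Cross-multiply: 19(5k + 3) = 43(2k + 3)
95k + 57 = 86k + 129
95k - 86k = 129 - 57
9k = 72
k = 72/9 = 8
A = 5×8 = 40, B = 2×8 = 16
= A = 40, B = 16

A = 40, B = 16


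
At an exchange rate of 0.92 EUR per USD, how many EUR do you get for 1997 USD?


Amount × rate = 1997 × 0.92
= 1837.24 EUR

1837.24 EUR


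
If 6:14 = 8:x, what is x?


Cross multiply: 6 × x = 14 × 8
6x = 112
x = 112 / 6
= 18.67

18.67


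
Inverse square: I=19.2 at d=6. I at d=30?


I₁d₁² = I₂d₂²
I₂ = I₁ × (d₁/d₂)²
= 19.2 × (6/30)²
= 19.2 × 36/900
= 691.2/900
= 0.7680

0.7680


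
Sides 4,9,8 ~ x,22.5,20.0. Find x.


Scale factor = 22.5/9 = 2.5
Missing side = 4 × 2.5
= 10.0

10.0


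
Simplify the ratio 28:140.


GCD(28, 140) = 28
28/28 : 140/28
= 1:5

1:5


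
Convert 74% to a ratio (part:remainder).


74% means 74 parts out of 100; remainder = 26
Part : remainder = 74:26
GCD = 2
= 37:13

37:13


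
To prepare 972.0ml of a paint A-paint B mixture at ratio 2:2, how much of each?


Total parts = 2 + 2 = 4
paint A: 972.0 × 2/4 = 486.0ml
paint B: 972.0 × 2/4 = 486.0ml
= 486.0ml and 486.0ml

486.0ml and 486.0ml


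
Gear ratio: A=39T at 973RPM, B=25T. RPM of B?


Gear ratio = 39:25 = 39:25
RPM_B = RPM_A × (teeth_A / teeth_B)
= 973 × (39/25)
= 1517.9 RPM

1517.9 RPM


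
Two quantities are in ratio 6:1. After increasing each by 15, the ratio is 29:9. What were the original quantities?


Let A = 6k, B = 1k.
(6k + 15) / (1k + 15) = 29/9
Cross-multiply: 9(6k + 15) = 29(1k + 15)
54k + 135 = 29k + 435
54k - 29k = 435 - 135
25k = 300
k = 300/25 = 12
A = 6×12 = 72, B = 1×12 = 12
= A = 72, B = 12

A = 72, B = 12


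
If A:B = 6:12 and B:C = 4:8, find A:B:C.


Match B: multiply A:B by 4 → 24:48
Multiply B:C by 12 → 48:96
Combined: 24:48:96
GCD = 24
= 1:2:4

1:2:4


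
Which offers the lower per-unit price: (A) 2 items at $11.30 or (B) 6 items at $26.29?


Deal A: $11.30/2 = $5.6500/unit
Deal B: $26.29/6 = $4.3817/unit
B is cheaper per unit
= Deal B

Deal B


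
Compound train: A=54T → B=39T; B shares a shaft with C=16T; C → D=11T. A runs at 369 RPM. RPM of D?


Stage 1: RPM_B = RPM_A × t_A/t_B = 369 × 54/39 = 19926/39 ≈ 510.92
B and C share a shaft → RPM_C = RPM_B
Stage 2: RPM_D = RPM_C × t_C/t_D = RPM_A × (t_A×t_C)/(t_B×t_D)
Overall ratio = (54×16)/(39×11) = 864/429
RPM_D = 369 × 864/429 = 318816/429
≈ 743.16 RPM

743.16 RPM


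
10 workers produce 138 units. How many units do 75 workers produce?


Direct proportion: y/x = constant
k = 138/10 = 13.8000
y₂ = k × 75 = 138 × 75 / 10 = 10350/10
= 1035.00

1035.00


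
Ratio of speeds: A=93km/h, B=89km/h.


Ratio = 93:89
GCD = 1
Simplified = 93:89
Time ratio (same distance) = 89:93
Speed ratio = 93:89

93:89


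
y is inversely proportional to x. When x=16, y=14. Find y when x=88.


Inverse proportion: x × y = constant
k = 16 × 14 = 224
y₂ = k / 88 = 224 / 88
= 2.55

2.55


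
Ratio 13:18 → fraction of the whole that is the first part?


Total parts = 13 + 18 = 31
First part: 13/31 = 13/31
= 13/31

13/31


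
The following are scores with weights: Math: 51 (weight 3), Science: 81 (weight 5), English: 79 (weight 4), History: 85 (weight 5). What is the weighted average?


Numerator = 51×3 + 81×5 + 79×4 + 85×5
= 153 + 405 + 316 + 425
= 1299
Total weight = 17
Weighted avg = 1299/17
= 76.41

76.41


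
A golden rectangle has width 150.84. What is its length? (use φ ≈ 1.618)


φ = (1 + √5) / 2 ≈ 1.618
Length = width × φ = 150.84 × 1.618 = 244.05912
≈ 244.06

244.06


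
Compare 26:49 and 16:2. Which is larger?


26/49 = 0.5306
16/2 = 8.0000
0.5306 < 8.0000, so 26:49 is less
= 16:2

16:2


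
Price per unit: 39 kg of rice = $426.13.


Unit rate = total / quantity
= 426.13 / 39
= $10.93 per unit

$10.93 per unit


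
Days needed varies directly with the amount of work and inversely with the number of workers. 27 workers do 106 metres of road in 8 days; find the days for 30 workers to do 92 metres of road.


Days ∝ work / workers, so d₂ = d₁ × (m₁/m₂) × (w₂/w₁)
Workers factor (inverse): 27/30 = 0.9000
Work factor (direct): 92/106 ≈ 0.8679
d₂ = 8 × 27/30 × 92/106 = (8 × 27 × 92) / (30 × 106) = 19872/3180
≈ 6.25 days

6.25 days


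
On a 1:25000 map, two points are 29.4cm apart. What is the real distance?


Real distance = map distance × scale
= 29.4cm × 25000
= 735000 cm = 7350.0 m
= 7.350 km

7.350 km


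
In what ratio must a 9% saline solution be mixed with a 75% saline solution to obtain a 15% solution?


Let x parts of 9% mix with y parts of 75%.
9x + 75y = 15(x + y)
9x + 75y = 15x + 15y
x(9 - 15) = y(15 - 75)
x/y = (75 - 15)/(15 - 9) = 60/6
Simplify: 10:1
= 10:1

10:1


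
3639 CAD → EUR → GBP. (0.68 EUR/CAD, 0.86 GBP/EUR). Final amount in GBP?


Step 1: 3639 CAD × 0.68 = 2474.52 EUR
Step 2: 2474.52 EUR × 0.86 = 2128.09 GBP
Implied rate CAD→GBP = 0.68 × 0.86 = 0.5848
= 2128.09 GBP

2128.09 GBP


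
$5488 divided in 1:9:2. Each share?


Total parts = 1 + 9 + 2 = 12
Part 1: 5488 × 1/12 = 457.33
Part 2: 5488 × 9/12 = 4116.00
Part 3: 5488 × 2/12 = 914.67
= Part 1: $457.33, Part 2: $4116.00, Part 3: $914.67

Part 1: $457.33, Part 2: $4116.00, Part 3: $914.67


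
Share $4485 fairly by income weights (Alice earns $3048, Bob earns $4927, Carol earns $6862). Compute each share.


Total income = 3048 + 4927 + 6862 = $14837
Alice: $4485 × 3048/14837 = $921.36
Bob: $4485 × 4927/14837 = $1489.36
Carol: $4485 × 6862/14837 = $2074.28
= Alice: $921.36, Bob: $1489.36, Carol: $2074.28

Alice: $921.36, Bob: $1489.36, Carol: $2074.28


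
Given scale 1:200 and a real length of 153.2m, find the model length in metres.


Model size = real / scale
= 153.2 / 200
= 0.7660 m

0.7660 m


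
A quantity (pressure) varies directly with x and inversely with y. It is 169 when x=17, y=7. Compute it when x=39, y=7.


z = k·x/y
Solve for k using the known point: k = z·y/x = 169×7/17 = 1183/17 ≈ 69.5882
Now evaluate at x=39, y=7:
z = k × 39 / 7 = (1183 × 39) / (17 × 7) = 46137/119
≈ 387.7059

387.7059


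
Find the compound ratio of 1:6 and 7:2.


Compound ratio = (1×7) : (6×2)
= 7:12
GCD = 1
= 7:12

7:12


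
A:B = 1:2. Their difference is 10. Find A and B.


Let A = 1k, B = 2k.
2k - 1k = 10
1k = 10 → k = 10/1 = 10
A = 1×10 = 10, B = 2×10 = 20
= A = 10, B = 20

A = 10, B = 20


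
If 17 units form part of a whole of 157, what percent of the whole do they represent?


Percentage = (part / whole) × 100
= (17 / 157) × 100
≈ 10.83%

10.83%


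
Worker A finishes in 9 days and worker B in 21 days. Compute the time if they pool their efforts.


Rate of A = 1/9 per day
Rate of B = 1/21 per day
Combined rate = 1/9 + 1/21 = 30/189 ≈ 0.1587 per day
Days = 1 / combined rate = 189/30
= 6.30 days

6.30 days


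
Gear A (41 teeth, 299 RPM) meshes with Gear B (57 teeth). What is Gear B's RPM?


Gear ratio = 41:57 = 41:57
RPM_B = RPM_A × (teeth_A / teeth_B)
= 299 × (41/57)
= 215.1 RPM

215.1 RPM


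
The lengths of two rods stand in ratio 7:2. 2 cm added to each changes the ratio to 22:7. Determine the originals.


Let A = 7k, B = 2k.
(7k + 2) / (2k + 2) = 22/7
Cross-multiply: 7(7k + 2) = 22(2k + 2)
49k + 14 = 44k + 44
49k - 44k = 44 - 14
5k = 30
k = 30/5 = 6
A = 7×6 = 42, B = 2×6 = 12
= A = 42, B = 12

A = 42, B = 12


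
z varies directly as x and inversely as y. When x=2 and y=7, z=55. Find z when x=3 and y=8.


z = k·x/y
Solve for k using the known point: k = z·y/x = 55×7/2 = 385/2 = 192.5000
Now evaluate at x=3, y=8:
z = k × 3 / 8 = (385 × 3) / (2 × 8) = 1155/16
= 72.1875

72.1875


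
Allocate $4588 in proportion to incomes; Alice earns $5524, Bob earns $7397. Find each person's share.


Total income = 5524 + 7397 = $12921
Alice: $4588 × 5524/12921 = $1961.47
Bob: $4588 × 7397/12921 = $2626.53
= Alice: $1961.47, Bob: $2626.53

Alice: $1961.47, Bob: $2626.53


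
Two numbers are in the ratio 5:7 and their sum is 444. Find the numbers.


Let A = 5k, B = 7k.
5k + 7k = 444
12k = 444 → k = 444/12 = 37
A = 5×37 = 185, B = 7×37 = 259
= A = 185, B = 259

A = 185, B = 259


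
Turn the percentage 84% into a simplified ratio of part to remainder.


84% means 84 parts out of 100; remainder = 16
Part : remainder = 84:16
GCD = 4
= 21:4

21:4


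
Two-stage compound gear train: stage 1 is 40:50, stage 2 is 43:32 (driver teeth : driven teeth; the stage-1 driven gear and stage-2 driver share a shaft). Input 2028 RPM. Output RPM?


Stage 1: RPM_B = RPM_A × t_A/t_B = 2028 × 40/50 = 81120/50 = 1622.40
B and C share a shaft → RPM_C = RPM_B
Stage 2: RPM_D = RPM_C × t_C/t_D = RPM_A × (t_A×t_C)/(t_B×t_D)
Overall ratio = (40×43)/(50×32) = 1720/1600
RPM_D = 2028 × 1720/1600 = 3488160/1600
= 2180.10 RPM

2180.10 RPM


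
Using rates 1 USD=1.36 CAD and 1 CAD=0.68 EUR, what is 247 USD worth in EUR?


Step 1: 247 USD × 1.36 = 335.92 CAD
Step 2: 335.92 CAD × 0.68 = 228.43 EUR
Implied rate USD→EUR = 1.36 × 0.68 = 0.9248
= 228.43 EUR

228.43 EUR


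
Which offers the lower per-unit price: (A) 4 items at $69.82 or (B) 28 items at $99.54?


Deal A: $69.82/4 = $17.4550/unit
Deal B: $99.54/28 = $3.5550/unit
B is cheaper per unit
= Deal B

Deal B


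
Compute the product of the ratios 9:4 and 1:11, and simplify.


Compound ratio = (9×1) : (4×11)
= 9:44
GCD = 1
= 9:44

9:44


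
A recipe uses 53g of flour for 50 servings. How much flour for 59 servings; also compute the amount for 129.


Direct proportion: y/x = constant
k = 53/50 = 1.0600
y at x=59: k × 59 = 53 × 59 / 50 = 3127/50 = 62.54
y at x=129: k × 129 = 53 × 129 / 50 = 6837/50 = 136.74
= 62.54 and 136.74

62.54 and 136.74


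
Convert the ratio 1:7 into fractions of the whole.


Total parts = 1 + 7 = 8
First part: 1/8 = 1/8
Second part: 7/8 = 7/8
= 1/8 and 7/8

1/8 and 7/8


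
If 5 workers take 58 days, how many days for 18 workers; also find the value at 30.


Inverse proportion: x × y = constant
k = 5 × 58 = 290
At x=18: k/18 = 16.11
At x=30: k/30 = 9.67
= 16.11 and 9.67

16.11 and 9.67


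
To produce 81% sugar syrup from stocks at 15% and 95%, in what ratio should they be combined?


Let x parts of 15% mix with y parts of 95%.
15x + 95y = 81(x + y)
15x + 95y = 81x + 81y
x(15 - 81) = y(81 - 95)
x/y = (95 - 81)/(81 - 15) = 14/66
Simplify: 7:33
= 7:33

7:33


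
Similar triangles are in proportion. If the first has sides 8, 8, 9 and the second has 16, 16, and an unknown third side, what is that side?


Scale factor = 16/8 = 2
Missing side = 9 × 2
= 18.0

18.0


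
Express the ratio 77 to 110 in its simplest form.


GCD(77, 110) = 11
77/11 : 110/11
= 7:10

7:10


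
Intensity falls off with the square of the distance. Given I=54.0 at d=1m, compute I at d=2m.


I₁d₁² = I₂d₂²
I₂ = I₁ × (d₁/d₂)²
= 54.0 × (1/2)²
= 54.0 × 1/4
= 54/4
= 13.5000

13.5000


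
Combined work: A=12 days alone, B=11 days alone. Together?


Rate of A = 1/12 per day
Rate of B = 1/11 per day
Combined rate = 1/12 + 1/11 = 23/132 ≈ 0.1742 per day
Days = 1 / combined rate = 132/23
≈ 5.74 days

5.74 days


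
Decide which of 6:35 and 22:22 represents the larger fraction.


6/35 = 0.1714
22/22 = 1.0000
0.1714 < 1.0000, so 6:35 is less
= 22:22

22:22


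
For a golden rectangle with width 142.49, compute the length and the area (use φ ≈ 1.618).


φ = (1 + √5) / 2 ≈ 1.618
Length = width × φ = 142.49 × 1.618 = 230.54882
≈ 230.55
Area = width × length = 142.49 × 230.54882 = 32850.9013618 ≈ 32850.90
= Length: 230.55, Area: 32850.90

Length: 230.55, Area: 32850.90


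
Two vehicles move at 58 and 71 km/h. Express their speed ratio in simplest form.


Ratio = 58:71
GCD = 1
Simplified = 58:71
Time ratio (same distance) = 71:58
Speed ratio = 58:71

58:71


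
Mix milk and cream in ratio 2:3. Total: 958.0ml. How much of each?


Total parts = 2 + 3 = 5
milk: 958.0 × 2/5 = 383.2ml
cream: 958.0 × 3/5 = 574.8ml
= 383.2ml and 574.8ml

383.2ml and 574.8ml


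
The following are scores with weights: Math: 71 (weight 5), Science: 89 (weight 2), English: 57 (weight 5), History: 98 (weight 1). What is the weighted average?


Numerator = 71×5 + 89×2 + 57×5 + 98×1
= 355 + 178 + 285 + 98
= 916
Total weight = 13
Weighted avg = 916/13
= 70.46

70.46


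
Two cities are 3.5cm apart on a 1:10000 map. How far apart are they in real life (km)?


Real distance = map distance × scale
= 3.5cm × 10000
= 35000 cm = 350.0 m
= 0.350 km

0.350 km


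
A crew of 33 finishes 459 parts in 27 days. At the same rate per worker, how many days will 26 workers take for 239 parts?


Days ∝ work / workers, so d₂ = d₁ × (m₁/m₂) × (w₂/w₁)
Workers factor (inverse): 33/26 ≈ 1.2692
Work factor (direct): 239/459 ≈ 0.5207
d₂ = 27 × 33/26 × 239/459 = (27 × 33 × 239) / (26 × 459) = 212949/11934
≈ 17.84 days

17.84 days


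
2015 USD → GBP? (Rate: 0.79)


Amount × rate = 2015 × 0.79
= 1591.85 GBP

1591.85 GBP


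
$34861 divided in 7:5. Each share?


Total parts = 7 + 5 = 12
Part 1: 34861 × 7/12 = 20335.58
Part 2: 34861 × 5/12 = 14525.42
= Part 1: $20335.58, Part 2: $14525.42

Part 1: $20335.58, Part 2: $14525.42


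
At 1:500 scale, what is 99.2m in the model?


Model size = real / scale
= 99.2 / 500
= 0.1984 m

0.1984 m


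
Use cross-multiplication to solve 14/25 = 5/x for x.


Cross multiply: 14 × x = 25 × 5
14x = 125
x = 125 / 14
= 8.93

8.93


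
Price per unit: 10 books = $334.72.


Unit rate = total / quantity
= 334.72 / 10
= $33.47 per unit

$33.47 per unit


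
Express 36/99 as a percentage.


Percentage = (part / whole) × 100
= (36 / 99) × 100
≈ 36.36%

36.36%


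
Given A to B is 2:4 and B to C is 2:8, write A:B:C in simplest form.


Match B: multiply A:B by 2 → 4:8
Multiply B:C by 4 → 8:32
Combined: 4:8:32
GCD = 4
= 1:2:8

1:2:8


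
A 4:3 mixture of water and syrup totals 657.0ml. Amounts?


Total parts = 4 + 3 = 7
water: 657.0 × 4/7 = 375.4ml
syrup: 657.0 × 3/7 = 281.6ml
= 375.4ml and 281.6ml

375.4ml and 281.6ml


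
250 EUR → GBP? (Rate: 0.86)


Amount × rate = 250 × 0.86
= 215.00 GBP

215.00 GBP


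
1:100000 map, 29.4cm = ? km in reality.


Real distance = map distance × scale
= 29.4cm × 100000
= 2940000 cm = 29400.0 m
= 29.400 km

29.400 km


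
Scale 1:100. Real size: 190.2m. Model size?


Model size = real / scale
= 190.2 / 100
= 1.9020 m

1.9020 m


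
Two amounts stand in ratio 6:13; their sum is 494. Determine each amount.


Let A = 6k, B = 13k.
6k + 13k = 494
19k = 494 → k = 494/19 = 26
A = 6×26 = 156, B = 13×26 = 338
= A = 156, B = 338

A = 156, B = 338


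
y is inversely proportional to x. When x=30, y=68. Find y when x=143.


Inverse proportion: x × y = constant
k = 30 × 68 = 2040
y₂ = k / 143 = 2040 / 143
= 14.27

14.27


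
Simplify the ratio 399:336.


GCD(399, 336) = 21
399/21 : 336/21
= 19:16

19:16


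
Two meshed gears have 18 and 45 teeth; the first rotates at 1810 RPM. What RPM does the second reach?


Gear ratio = 18:45 = 2:5
RPM_B = RPM_A × (teeth_A / teeth_B)
= 1810 × (18/45)
= 724.0 RPM

724.0 RPM


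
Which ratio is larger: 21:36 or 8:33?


21/36 = 0.5833
8/33 = 0.2424
0.5833 > 0.2424, so 21:36 is greater
= 21:36

21:36


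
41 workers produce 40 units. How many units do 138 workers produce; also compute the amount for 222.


Direct proportion: y/x = constant
k = 40/41 ≈ 0.9756
y at x=138: k × 138 = 40 × 138 / 41 = 5520/41 ≈ 134.63
y at x=222: k × 222 = 40 × 222 / 41 = 8880/41 ≈ 216.59
= 134.63 and 216.59

134.63 and 216.59


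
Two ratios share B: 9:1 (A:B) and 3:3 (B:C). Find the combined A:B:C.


Match B: multiply A:B by 3 → 27:3
Multiply B:C by 1 → 3:3
Combined: 27:3:3
GCD = 3
= 9:1:1

9:1:1


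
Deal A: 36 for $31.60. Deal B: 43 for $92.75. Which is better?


Deal A: $31.60/36 = $0.8778/unit
Deal B: $92.75/43 = $2.1570/unit
A is cheaper per unit
= Deal A

Deal A


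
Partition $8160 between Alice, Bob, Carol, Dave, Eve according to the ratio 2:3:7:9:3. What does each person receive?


Total parts = 2 + 3 + 7 + 9 + 3 = 24
Alice: 8160 × 2/24 = 680.00
Bob: 8160 × 3/24 = 1020.00
Carol: 8160 × 7/24 = 2380.00
Dave: 8160 × 9/24 = 3060.00
Eve: 8160 × 3/24 = 1020.00
= Alice: $680.00, Bob: $1020.00, Carol: $2380.00, Dave: $3060.00, Eve: $1020.00

Alice: $680.00, Bob: $1020.00, Carol: $2380.00, Dave: $3060.00, Eve: $1020.00


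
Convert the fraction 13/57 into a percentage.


Percentage = (part / whole) × 100
= (13 / 57) × 100
≈ 22.81%

22.81%


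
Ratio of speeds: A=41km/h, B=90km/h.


Ratio = 41:90
GCD = 1
Simplified = 41:90
Time ratio (same distance) = 90:41
Speed ratio = 41:90

41:90


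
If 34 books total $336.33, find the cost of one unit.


Unit rate = total / quantity
= 336.33 / 34
= $9.89 per unit

$9.89 per unit


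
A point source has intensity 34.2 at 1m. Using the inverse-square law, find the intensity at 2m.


I₁d₁² = I₂d₂²
I₂ = I₁ × (d₁/d₂)²
= 34.2 × (1/2)²
= 34.2 × 1/4
= 34.2/4
= 8.5500

8.5500


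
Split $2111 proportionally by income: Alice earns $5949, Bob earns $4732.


Total income = 5949 + 4732 = $10681
Alice: $2111 × 5949/10681 = $1175.76
Bob: $2111 × 4732/10681 = $935.24
= Alice: $1175.76, Bob: $935.24

Alice: $1175.76, Bob: $935.24


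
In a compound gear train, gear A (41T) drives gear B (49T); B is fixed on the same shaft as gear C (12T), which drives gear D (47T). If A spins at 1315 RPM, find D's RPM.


Stage 1: RPM_B = RPM_A × t_A/t_B = 1315 × 41/49 = 53915/49 ≈ 1100.31
B and C share a shaft → RPM_C = RPM_B
Stage 2: RPM_D = RPM_C × t_C/t_D = RPM_A × (t_A×t_C)/(t_B×t_D)
Overall ratio = (41×12)/(49×47) = 492/2303
RPM_D = 1315 × 492/2303 = 646980/2303
≈ 280.93 RPM

280.93 RPM


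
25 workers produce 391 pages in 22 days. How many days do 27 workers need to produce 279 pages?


Days ∝ work / workers, so d₂ = d₁ × (m₁/m₂) × (w₂/w₁)
Workers factor (inverse): 25/27 ≈ 0.9259
Work factor (direct): 279/391 ≈ 0.7136
d₂ = 22 × 25/27 × 279/391 = (22 × 25 × 279) / (27 × 391) = 153450/10557
≈ 14.54 days

14.54 days


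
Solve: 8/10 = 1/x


Cross multiply: 8 × x = 10 × 1
8x = 10
x = 10 / 8
= 1.25

1.25


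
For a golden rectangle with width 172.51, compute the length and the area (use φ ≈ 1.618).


φ = (1 + √5) / 2 ≈ 1.618
Length = width × φ = 172.51 × 1.618 = 279.12118
≈ 279.12
Area = width × length = 172.51 × 279.12118 = 48151.1947618 ≈ 48151.19
= Length: 279.12, Area: 48151.19

Length: 279.12, Area: 48151.19


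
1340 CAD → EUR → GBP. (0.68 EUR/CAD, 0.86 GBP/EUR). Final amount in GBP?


Step 1: 1340 CAD × 0.68 = 911.20 EUR
Step 2: 911.20 EUR × 0.86 = 783.63 GBP
Implied rate CAD→GBP = 0.68 × 0.86 = 0.5848
= 783.63 GBP

783.63 GBP
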